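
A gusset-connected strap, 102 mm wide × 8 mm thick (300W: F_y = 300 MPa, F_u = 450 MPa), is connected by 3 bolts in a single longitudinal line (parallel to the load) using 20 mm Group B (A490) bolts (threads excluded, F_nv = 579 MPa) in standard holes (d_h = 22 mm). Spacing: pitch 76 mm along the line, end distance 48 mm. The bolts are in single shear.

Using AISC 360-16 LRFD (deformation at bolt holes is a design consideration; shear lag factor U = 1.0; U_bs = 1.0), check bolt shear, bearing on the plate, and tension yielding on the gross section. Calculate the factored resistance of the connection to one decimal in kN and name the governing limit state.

220.3 kN (gross-section yield governs)

Bolt shear: A_b = π(20)²/4 = 314.16 mm². φR_n = 0.75 × 579 × 314.16 × 3 × 1 = 409.3 kN.
Bearing (8 mm plate, F_u = 450 MPa): end bolts L_c = 48 − 22/2 = 37, R_n = min(1.2×37×8×450, 2.4×20×8×450) = 159.84 kN/bolt; interior L_c = 76 − 22 = 54, R_n = 172.8 kN/bolt. φR_n = 0.75 × (1×159.84 + 2×172.8) = 379.1 kN.
Tension yield (gross): A_g = 102×8 = 816 mm². φR_n = 0.90 × 300 × 816 = 220.3 kN.
Governing: min(409.3, 379.1, 220.3) = 220.3 kN → gross-section yield.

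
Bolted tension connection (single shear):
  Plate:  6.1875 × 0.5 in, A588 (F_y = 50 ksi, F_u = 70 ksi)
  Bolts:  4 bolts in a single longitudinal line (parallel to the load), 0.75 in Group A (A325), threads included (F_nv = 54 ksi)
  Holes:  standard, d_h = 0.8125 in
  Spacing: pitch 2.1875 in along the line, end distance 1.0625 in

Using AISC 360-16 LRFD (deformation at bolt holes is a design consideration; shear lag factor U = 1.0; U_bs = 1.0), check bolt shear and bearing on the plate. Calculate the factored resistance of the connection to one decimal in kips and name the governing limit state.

Bolt shear: A_b = π(0.75)²/4 = 0.44179 in². φR_n = 0.75 × 54 × 0.44179 × 4 × 1 = 71.6 kips.
Bearing (0.5 in plate, F_u = 70 ksi): end bolts L_c = 1.0625 − 0.8125/2 = 0.65625, R_n = min(1.2×0.65625×0.5×70, 2.4×0.75×0.5×70) = 27.563 kips/bolt; interior L_c = 2.1875 − 0.8125 = 1.375, R_n = 57.75 kips/bolt. φR_n = 0.75 × (1×27.563 + 3×57.75) = 150.6 kips.
Governing: min(71.6, 150.6) = 71.6 kips → bolt shear.

71.6 kips (bolt shear governs)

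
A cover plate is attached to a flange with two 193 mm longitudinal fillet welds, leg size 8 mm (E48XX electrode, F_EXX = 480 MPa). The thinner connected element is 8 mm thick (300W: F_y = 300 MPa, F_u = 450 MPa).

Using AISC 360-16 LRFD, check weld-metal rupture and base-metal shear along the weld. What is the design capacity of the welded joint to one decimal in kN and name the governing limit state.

471.6 kN (weld metal governs)

Weld metal: throat = 0.707×8 = 5.656 mm, L = 2×193 = 386 mm. φR_n = 0.75 × 0.6 × 480 × 5.656 × 386 = 471.6 kN.
Base metal shear (8 mm plate): yield φR_n = 1.0×0.6×300×8×386 = 555.8 kN; rupture φR_n = 0.75×0.6×450×8×386 = 625.3 kN; take 555.8 kN (yield).
Governing: min(471.6, 555.8) = 471.6 kN → weld metal.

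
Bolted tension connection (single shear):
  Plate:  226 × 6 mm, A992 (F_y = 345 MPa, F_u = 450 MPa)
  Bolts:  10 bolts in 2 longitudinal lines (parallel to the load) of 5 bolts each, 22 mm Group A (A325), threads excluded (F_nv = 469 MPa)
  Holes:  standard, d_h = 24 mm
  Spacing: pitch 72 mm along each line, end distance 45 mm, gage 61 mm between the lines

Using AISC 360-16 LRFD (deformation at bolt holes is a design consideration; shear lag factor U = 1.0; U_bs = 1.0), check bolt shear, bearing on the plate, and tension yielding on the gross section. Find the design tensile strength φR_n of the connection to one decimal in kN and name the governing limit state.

421.0 kN (gross-section yield governs)

Bolt shear: A_b = π(22)²/4 = 380.13 mm². φR_n = 0.75 × 469 × 380.13 × 10 × 1 = 1337.1 kN.
Bearing (6 mm plate, F_u = 450 MPa): end bolts L_c = 45 − 24/2 = 33, R_n = min(1.2×33×6×450, 2.4×22×6×450) = 106.92 kN/bolt; interior L_c = 72 − 24 = 48, R_n = 142.56 kN/bolt. φR_n = 0.75 × (2×106.92 + 8×142.56) = 1015.7 kN.
Tension yield (gross): A_g = 226×6 = 1356 mm². φR_n = 0.90 × 345 × 1356 = 421.0 kN.
Governing: min(1337.1, 1015.7, 421.0) = 421.0 kN → gross-section yield.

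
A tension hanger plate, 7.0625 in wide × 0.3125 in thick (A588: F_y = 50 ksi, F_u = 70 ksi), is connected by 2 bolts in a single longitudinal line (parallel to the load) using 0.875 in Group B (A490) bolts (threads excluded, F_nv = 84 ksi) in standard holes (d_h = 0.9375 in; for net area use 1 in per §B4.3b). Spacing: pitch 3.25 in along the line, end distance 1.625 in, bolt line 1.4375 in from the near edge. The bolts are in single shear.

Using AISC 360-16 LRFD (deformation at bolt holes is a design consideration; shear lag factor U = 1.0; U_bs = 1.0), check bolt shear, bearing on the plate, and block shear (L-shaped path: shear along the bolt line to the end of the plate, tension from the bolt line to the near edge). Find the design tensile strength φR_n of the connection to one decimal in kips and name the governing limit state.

48.6 kips (block shear governs)

Bolt shear: A_b = π(0.875)²/4 = 0.60132 in². φR_n = 0.75 × 84 × 0.60132 × 2 × 1 = 75.8 kips.
Bearing (0.3125 in plate, F_u = 70 ksi): end bolts L_c = 1.625 − 0.9375/2 = 1.15625, R_n = min(1.2×1.15625×0.3125×70, 2.4×0.875×0.3125×70) = 30.352 kips/bolt; interior L_c = 3.25 − 0.9375 = 2.3125, R_n = 45.938 kips/bolt. φR_n = 0.75 × (1×30.352 + 1×45.938) = 57.2 kips.
Block shear: shear path 1×[1.625+1×3.25] = 1×4.875 in, A_gv = 1.5234, A_nv = 1×(4.875 − 1.5×1)×0.3125 = 1.0547 in²; tension to near edge: (1.4375 − 0.5×1)×0.3125 = 0.29297 in². R_n = min(0.6×70×1.0547, 0.6×50×1.5234) + 1.0×70×0.29297 = min(44.297, 45.702) + 20.508 = 64.805 kips. φR_n = 0.75 × 64.805 = 48.6 kips.
Governing: min(75.8, 57.2, 48.6) = 48.6 kips → block shear.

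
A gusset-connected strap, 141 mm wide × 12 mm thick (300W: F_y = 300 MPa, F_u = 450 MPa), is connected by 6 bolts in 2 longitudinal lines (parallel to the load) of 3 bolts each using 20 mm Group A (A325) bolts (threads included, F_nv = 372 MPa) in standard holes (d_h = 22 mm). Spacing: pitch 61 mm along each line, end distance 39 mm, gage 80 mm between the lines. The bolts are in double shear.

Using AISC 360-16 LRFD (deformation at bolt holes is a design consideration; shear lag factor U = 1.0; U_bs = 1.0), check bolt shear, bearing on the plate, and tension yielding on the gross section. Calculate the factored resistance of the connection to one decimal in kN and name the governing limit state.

456.8 kN (gross-section yield governs)

Bolt shear: A_b = π(20)²/4 = 314.16 mm². φR_n = 0.75 × 372 × 314.16 × 6 × 2 = 1051.8 kN.
Bearing (12 mm plate, F_u = 450 MPa): end bolts L_c = 39 − 22/2 = 28, R_n = min(1.2×28×12×450, 2.4×20×12×450) = 181.44 kN/bolt; interior L_c = 61 − 22 = 39, R_n = 252.72 kN/bolt. φR_n = 0.75 × (2×181.44 + 4×252.72) = 1030.3 kN.
Tension yield (gross): A_g = 141×12 = 1692 mm². φR_n = 0.90 × 300 × 1692 = 456.8 kN.
Governing: min(1051.8, 1030.3, 456.8) = 456.8 kN → gross-section yield.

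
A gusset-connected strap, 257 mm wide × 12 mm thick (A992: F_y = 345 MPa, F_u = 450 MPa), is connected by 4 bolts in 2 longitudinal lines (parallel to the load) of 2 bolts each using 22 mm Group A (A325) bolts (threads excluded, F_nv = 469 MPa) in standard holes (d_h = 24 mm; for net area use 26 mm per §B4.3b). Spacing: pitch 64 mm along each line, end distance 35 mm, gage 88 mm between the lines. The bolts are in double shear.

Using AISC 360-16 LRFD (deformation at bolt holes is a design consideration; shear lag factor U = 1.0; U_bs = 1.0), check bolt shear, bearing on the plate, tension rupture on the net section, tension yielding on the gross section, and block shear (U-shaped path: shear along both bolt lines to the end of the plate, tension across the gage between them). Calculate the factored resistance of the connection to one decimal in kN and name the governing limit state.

Bolt shear: A_b = π(22)²/4 = 380.13 mm². φR_n = 0.75 × 469 × 380.13 × 4 × 2 = 1069.7 kN.
Bearing (12 mm plate, F_u = 450 MPa): end bolts L_c = 35 − 24/2 = 23, R_n = min(1.2×23×12×450, 2.4×22×12×450) = 149.04 kN/bolt; interior L_c = 64 − 24 = 40, R_n = 259.2 kN/bolt. φR_n = 0.75 × (2×149.04 + 2×259.2) = 612.4 kN.
Tension rupture (net): A_n = (257 − 2×26)×12 = 2460 mm² (U = 1.0, A_e = A_n). φR_n = 0.75 × 450 × 2460 = 830.3 kN.
Tension yield (gross): A_g = 257×12 = 3084 mm². φR_n = 0.90 × 345 × 3084 = 957.6 kN.
Block shear: shear path 2×[35+1×64] = 2×99 mm, A_gv = 2376, A_nv = 2×(99 − 1.5×26)×12 = 1440 mm²; tension across gage: (88 − 1×26)×12 = 744 mm². R_n = min(0.6×450×1440, 0.6×345×2376) + 1.0×450×744 = min(388.8, 491.83) + 334.8 = 723.6 kN. φR_n = 0.75 × 723.6 = 542.7 kN.
Governing: min(1069.7, 612.4, 830.3, 957.6, 542.7) = 542.7 kN → block shear.

542.7 kN (block shear governs)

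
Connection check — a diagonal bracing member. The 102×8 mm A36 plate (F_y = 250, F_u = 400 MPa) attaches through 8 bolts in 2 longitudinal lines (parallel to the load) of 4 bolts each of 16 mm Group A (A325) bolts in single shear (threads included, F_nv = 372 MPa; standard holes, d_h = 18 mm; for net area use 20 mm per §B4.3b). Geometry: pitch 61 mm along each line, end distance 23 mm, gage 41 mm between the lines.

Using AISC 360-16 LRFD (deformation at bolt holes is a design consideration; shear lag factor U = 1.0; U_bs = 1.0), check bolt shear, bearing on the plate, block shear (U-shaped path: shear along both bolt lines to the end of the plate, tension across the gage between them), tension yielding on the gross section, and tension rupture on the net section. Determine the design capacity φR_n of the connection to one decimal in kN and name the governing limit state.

148.8 kN (net-section rupture governs)

Bolt shear: A_b = π(16)²/4 = 201.06 mm². φR_n = 0.75 × 372 × 201.06 × 8 × 1 = 448.8 kN.
Bearing (8 mm plate, F_u = 400 MPa): end bolts L_c = 23 − 18/2 = 14, R_n = min(1.2×14×8×400, 2.4×16×8×400) = 53.76 kN/bolt; interior L_c = 61 − 18 = 43, R_n = 122.88 kN/bolt. φR_n = 0.75 × (2×53.76 + 6×122.88) = 633.6 kN.
Block shear: shear path 2×[23+3×61] = 2×206 mm, A_gv = 3296, A_nv = 2×(206 − 3.5×20)×8 = 2176 mm²; tension across gage: (41 − 1×20)×8 = 168 mm². R_n = min(0.6×400×2176, 0.6×250×3296) + 1.0×400×168 = min(522.24, 494.4) + 67.2 = 561.6 kN. φR_n = 0.75 × 561.6 = 421.2 kN.
Tension yield (gross): A_g = 102×8 = 816 mm². φR_n = 0.90 × 250 × 816 = 183.6 kN.
Tension rupture (net): A_n = (102 − 2×20)×8 = 496 mm² (U = 1.0, A_e = A_n). φR_n = 0.75 × 400 × 496 = 148.8 kN.
Governing: min(448.8, 633.6, 421.2, 183.6, 148.8) = 148.8 kN → net-section rupture.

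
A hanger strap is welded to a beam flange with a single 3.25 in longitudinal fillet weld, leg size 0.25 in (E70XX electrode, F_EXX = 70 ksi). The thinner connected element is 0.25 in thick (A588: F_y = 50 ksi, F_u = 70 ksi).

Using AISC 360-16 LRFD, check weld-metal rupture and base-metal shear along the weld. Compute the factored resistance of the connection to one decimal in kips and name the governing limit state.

18.1 kips (weld metal governs)

Weld metal: throat = 0.707×0.25 = 0.17675 in, L = 3.25 in. φR_n = 0.75 × 0.6 × 70 × 0.17675 × 3.25 = 18.1 kips.
Base metal shear (0.25 in plate): yield φR_n = 1.0×0.6×50×0.25×3.25 = 24.4 kips; rupture φR_n = 0.75×0.6×70×0.25×3.25 = 25.6 kips; take 24.4 kips (yield).
Governing: min(18.1, 24.4) = 18.1 kips → weld metal.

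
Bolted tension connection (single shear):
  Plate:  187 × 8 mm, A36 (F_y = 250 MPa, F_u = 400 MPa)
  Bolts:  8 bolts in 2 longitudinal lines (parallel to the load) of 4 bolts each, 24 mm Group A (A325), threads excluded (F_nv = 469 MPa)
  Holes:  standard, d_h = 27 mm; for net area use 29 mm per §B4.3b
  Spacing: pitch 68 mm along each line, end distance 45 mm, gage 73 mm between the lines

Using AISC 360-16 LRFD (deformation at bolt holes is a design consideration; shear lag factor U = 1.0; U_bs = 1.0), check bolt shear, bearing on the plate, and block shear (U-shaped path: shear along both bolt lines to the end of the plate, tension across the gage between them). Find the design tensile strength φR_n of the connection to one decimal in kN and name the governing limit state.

Bolt shear: A_b = π(24)²/4 = 452.39 mm². φR_n = 0.75 × 469 × 452.39 × 8 × 1 = 1273.0 kN.
Bearing (8 mm plate, F_u = 400 MPa): end bolts L_c = 45 − 27/2 = 31.5, R_n = min(1.2×31.5×8×400, 2.4×24×8×400) = 120.96 kN/bolt; interior L_c = 68 − 27 = 41, R_n = 157.44 kN/bolt. φR_n = 0.75 × (2×120.96 + 6×157.44) = 889.9 kN.
Block shear: shear path 2×[45+3×68] = 2×249 mm, A_gv = 3984, A_nv = 2×(249 − 3.5×29)×8 = 2360 mm²; tension across gage: (73 − 1×29)×8 = 352 mm². R_n = min(0.6×400×2360, 0.6×250×3984) + 1.0×400×352 = min(566.4, 597.6) + 140.8 = 707.2 kN. φR_n = 0.75 × 707.2 = 530.4 kN.
Governing: min(1273.0, 889.9, 530.4) = 530.4 kN → block shear.

530.4 kN (block shear governs)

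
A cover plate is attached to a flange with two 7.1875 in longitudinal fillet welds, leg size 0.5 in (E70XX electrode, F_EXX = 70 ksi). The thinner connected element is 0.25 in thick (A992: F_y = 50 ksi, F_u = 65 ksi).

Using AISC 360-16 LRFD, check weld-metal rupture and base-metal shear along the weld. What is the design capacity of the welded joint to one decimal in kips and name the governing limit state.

105.1 kips (base-metal shear governs)

Weld metal: throat = 0.707×0.5 = 0.3535 in, L = 2×7.1875 = 14.375 in. φR_n = 0.75 × 0.6 × 70 × 0.3535 × 14.375 = 160.1 kips.
Base metal shear (0.25 in plate): yield φR_n = 1.0×0.6×50×0.25×14.375 = 107.8 kips; rupture φR_n = 0.75×0.6×65×0.25×14.375 = 105.1 kips; take 105.1 kips (rupture).
Governing: min(160.1, 105.1) = 105.1 kips → base-metal shear.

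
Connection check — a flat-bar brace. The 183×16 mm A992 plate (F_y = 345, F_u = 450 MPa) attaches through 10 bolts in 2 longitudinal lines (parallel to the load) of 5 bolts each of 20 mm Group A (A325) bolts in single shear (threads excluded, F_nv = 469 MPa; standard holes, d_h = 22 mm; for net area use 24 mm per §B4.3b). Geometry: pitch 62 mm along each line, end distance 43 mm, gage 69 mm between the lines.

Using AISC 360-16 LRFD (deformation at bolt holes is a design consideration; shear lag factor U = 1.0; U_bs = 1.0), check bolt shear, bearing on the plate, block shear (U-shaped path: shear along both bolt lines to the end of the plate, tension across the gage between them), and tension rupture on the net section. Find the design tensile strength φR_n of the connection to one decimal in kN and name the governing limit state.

729.0 kN (net-section rupture governs)

Bolt shear: A_b = π(20)²/4 = 314.16 mm². φR_n = 0.75 × 469 × 314.16 × 10 × 1 = 1105.1 kN.
Bearing (16 mm plate, F_u = 450 MPa): end bolts L_c = 43 − 22/2 = 32, R_n = min(1.2×32×16×450, 2.4×20×16×450) = 276.48 kN/bolt; interior L_c = 62 − 22 = 40, R_n = 345.6 kN/bolt. φR_n = 0.75 × (2×276.48 + 8×345.6) = 2488.3 kN.
Block shear: shear path 2×[43+4×62] = 2×291 mm, A_gv = 9312, A_nv = 2×(291 − 4.5×24)×16 = 5856 mm²; tension across gage: (69 − 1×24)×16 = 720 mm². R_n = min(0.6×450×5856, 0.6×345×9312) + 1.0×450×720 = min(1581.1, 1927.6) + 324 = 1905.1 kN. φR_n = 0.75 × 1905.1 = 1428.8 kN.
Tension rupture (net): A_n = (183 − 2×24)×16 = 2160 mm² (U = 1.0, A_e = A_n). φR_n = 0.75 × 450 × 2160 = 729.0 kN.
Governing: min(1105.1, 2488.3, 1428.8, 729.0) = 729.0 kN → net-section rupture.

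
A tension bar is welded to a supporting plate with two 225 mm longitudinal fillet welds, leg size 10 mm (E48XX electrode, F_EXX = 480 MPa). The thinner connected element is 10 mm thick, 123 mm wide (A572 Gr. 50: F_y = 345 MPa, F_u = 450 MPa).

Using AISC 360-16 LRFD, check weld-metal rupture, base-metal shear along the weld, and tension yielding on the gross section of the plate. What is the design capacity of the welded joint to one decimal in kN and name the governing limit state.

381.9 kN (gross-section yield governs)

Weld metal: throat = 0.707×10 = 7.07 mm, L = 2×225 = 450 mm. φR_n = 0.75 × 0.6 × 480 × 7.07 × 450 = 687.2 kN.
Base metal shear (10 mm plate): yield φR_n = 1.0×0.6×345×10×450 = 931.5 kN; rupture φR_n = 0.75×0.6×450×10×450 = 911.3 kN; take 911.3 kN (rupture).
Tension yield (gross): A_g = 123×10 = 1230 mm². φR_n = 0.90 × 345 × 1230 = 381.9 kN.
Governing: min(687.2, 911.3, 381.9) = 381.9 kN → gross-section yield.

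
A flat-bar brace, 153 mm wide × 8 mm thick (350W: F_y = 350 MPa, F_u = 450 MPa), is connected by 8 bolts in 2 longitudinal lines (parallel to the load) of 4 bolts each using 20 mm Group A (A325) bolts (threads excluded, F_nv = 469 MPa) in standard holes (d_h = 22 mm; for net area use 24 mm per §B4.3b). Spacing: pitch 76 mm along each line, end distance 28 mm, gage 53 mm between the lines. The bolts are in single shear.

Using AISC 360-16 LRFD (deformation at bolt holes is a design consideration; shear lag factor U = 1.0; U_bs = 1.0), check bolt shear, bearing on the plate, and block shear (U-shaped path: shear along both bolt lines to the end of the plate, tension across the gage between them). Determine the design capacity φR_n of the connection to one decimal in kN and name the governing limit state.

Bolt shear: A_b = π(20)²/4 = 314.16 mm². φR_n = 0.75 × 469 × 314.16 × 8 × 1 = 884.0 kN.
Bearing (8 mm plate, F_u = 450 MPa): end bolts L_c = 28 − 22/2 = 17, R_n = min(1.2×17×8×450, 2.4×20×8×450) = 73.44 kN/bolt; interior L_c = 76 − 22 = 54, R_n = 172.8 kN/bolt. φR_n = 0.75 × (2×73.44 + 6×172.8) = 887.8 kN.
Block shear: shear path 2×[28+3×76] = 2×256 mm, A_gv = 4096, A_nv = 2×(256 − 3.5×24)×8 = 2752 mm²; tension across gage: (53 − 1×24)×8 = 232 mm². R_n = min(0.6×450×2752, 0.6×350×4096) + 1.0×450×232 = min(743.04, 860.16) + 104.4 = 847.44 kN. φR_n = 0.75 × 847.44 = 635.6 kN.
Governing: min(884.0, 887.8, 635.6) = 635.6 kN → block shear.

635.6 kN (block shear governs)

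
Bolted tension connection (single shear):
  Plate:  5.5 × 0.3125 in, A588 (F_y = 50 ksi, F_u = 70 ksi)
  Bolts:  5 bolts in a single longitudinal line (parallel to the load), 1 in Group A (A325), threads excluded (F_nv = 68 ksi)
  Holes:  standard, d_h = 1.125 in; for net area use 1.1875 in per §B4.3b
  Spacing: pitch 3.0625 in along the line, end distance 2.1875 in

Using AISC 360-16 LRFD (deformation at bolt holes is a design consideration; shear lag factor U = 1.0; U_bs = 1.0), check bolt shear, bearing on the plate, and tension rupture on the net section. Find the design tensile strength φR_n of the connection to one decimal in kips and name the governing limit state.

Bolt shear: A_b = π(1)²/4 = 0.7854 in². φR_n = 0.75 × 68 × 0.7854 × 5 × 1 = 200.3 kips.
Bearing (0.3125 in plate, F_u = 70 ksi): end bolts L_c = 2.1875 − 1.125/2 = 1.625, R_n = min(1.2×1.625×0.3125×70, 2.4×1×0.3125×70) = 42.656 kips/bolt; interior L_c = 3.0625 − 1.125 = 1.9375, R_n = 50.859 kips/bolt. φR_n = 0.75 × (1×42.656 + 4×50.859) = 184.6 kips.
Tension rupture (net): A_n = (5.5 − 1×1.1875)×0.3125 = 1.3477 in² (U = 1.0, A_e = A_n). φR_n = 0.75 × 70 × 1.3477 = 70.8 kips.
Governing: min(200.3, 184.6, 70.8) = 70.8 kips → net-section rupture.

70.8 kips (net-section rupture governs)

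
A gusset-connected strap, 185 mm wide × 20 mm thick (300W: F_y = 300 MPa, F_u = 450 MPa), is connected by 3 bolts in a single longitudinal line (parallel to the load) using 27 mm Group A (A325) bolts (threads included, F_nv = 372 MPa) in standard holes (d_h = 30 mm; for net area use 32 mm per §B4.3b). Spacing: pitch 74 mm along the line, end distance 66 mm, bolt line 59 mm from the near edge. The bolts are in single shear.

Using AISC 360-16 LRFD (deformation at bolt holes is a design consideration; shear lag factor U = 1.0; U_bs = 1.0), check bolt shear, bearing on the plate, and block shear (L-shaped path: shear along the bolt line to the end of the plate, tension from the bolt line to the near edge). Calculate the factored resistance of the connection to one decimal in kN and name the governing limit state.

Bolt shear: A_b = π(27)²/4 = 572.56 mm². φR_n = 0.75 × 372 × 572.56 × 3 × 1 = 479.2 kN.
Bearing (20 mm plate, F_u = 450 MPa): end bolts L_c = 66 − 30/2 = 51, R_n = min(1.2×51×20×450, 2.4×27×20×450) = 550.8 kN/bolt; interior L_c = 74 − 30 = 44, R_n = 475.2 kN/bolt. φR_n = 0.75 × (1×550.8 + 2×475.2) = 1125.9 kN.
Block shear: shear path 1×[66+2×74] = 1×214 mm, A_gv = 4280, A_nv = 1×(214 − 2.5×32)×20 = 2680 mm²; tension to near edge: (59 − 0.5×32)×20 = 860 mm². R_n = min(0.6×450×2680, 0.6×300×4280) + 1.0×450×860 = min(723.6, 770.4) + 387 = 1110.6 kN. φR_n = 0.75 × 1110.6 = 833.0 kN.
Governing: min(479.2, 1125.9, 833.0) = 479.2 kN → bolt shear.

479.2 kN (bolt shear governs)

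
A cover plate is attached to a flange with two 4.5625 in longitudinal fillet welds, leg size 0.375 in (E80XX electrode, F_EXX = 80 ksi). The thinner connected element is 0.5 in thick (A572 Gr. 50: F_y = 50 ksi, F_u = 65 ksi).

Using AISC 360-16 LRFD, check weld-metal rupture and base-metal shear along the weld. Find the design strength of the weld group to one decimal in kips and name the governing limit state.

Weld metal: throat = 0.707×0.375 = 0.26513 in, L = 2×4.5625 = 9.125 in. φR_n = 0.75 × 0.6 × 80 × 0.26513 × 9.125 = 87.1 kips.
Base metal shear (0.5 in plate): yield φR_n = 1.0×0.6×50×0.5×9.125 = 136.9 kips; rupture φR_n = 0.75×0.6×65×0.5×9.125 = 133.5 kips; take 133.5 kips (rupture).
Governing: min(87.1, 133.5) = 87.1 kips → weld metal.

87.1 kips (weld metal governs)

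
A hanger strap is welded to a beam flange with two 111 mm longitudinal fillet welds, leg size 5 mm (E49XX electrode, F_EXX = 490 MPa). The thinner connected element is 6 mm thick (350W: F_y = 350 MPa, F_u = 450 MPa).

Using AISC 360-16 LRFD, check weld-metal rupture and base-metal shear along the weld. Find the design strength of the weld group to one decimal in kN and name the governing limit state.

173.0 kN (weld metal governs)

Weld metal: throat = 0.707×5 = 3.535 mm, L = 2×111 = 222 mm. φR_n = 0.75 × 0.6 × 490 × 3.535 × 222 = 173.0 kN.
Base metal shear (6 mm plate): yield φR_n = 1.0×0.6×350×6×222 = 279.7 kN; rupture φR_n = 0.75×0.6×450×6×222 = 269.7 kN; take 269.7 kN (rupture).
Governing: min(173.0, 269.7) = 173.0 kN → weld metal.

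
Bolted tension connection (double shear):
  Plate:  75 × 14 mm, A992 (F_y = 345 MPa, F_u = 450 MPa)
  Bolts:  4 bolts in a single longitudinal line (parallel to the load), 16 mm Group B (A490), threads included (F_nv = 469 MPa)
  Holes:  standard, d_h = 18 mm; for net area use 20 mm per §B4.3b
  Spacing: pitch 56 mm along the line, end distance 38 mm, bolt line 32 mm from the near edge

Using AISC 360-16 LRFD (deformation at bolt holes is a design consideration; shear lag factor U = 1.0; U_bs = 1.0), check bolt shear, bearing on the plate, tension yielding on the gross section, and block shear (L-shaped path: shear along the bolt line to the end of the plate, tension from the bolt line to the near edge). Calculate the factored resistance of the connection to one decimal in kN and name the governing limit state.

Bolt shear: A_b = π(16)²/4 = 201.06 mm². φR_n = 0.75 × 469 × 201.06 × 4 × 2 = 565.8 kN.
Bearing (14 mm plate, F_u = 450 MPa): end bolts L_c = 38 − 18/2 = 29, R_n = min(1.2×29×14×450, 2.4×16×14×450) = 219.24 kN/bolt; interior L_c = 56 − 18 = 38, R_n = 241.92 kN/bolt. φR_n = 0.75 × (1×219.24 + 3×241.92) = 708.8 kN.
Tension yield (gross): A_g = 75×14 = 1050 mm². φR_n = 0.90 × 345 × 1050 = 326.0 kN.
Block shear: shear path 1×[38+3×56] = 1×206 mm, A_gv = 2884, A_nv = 1×(206 − 3.5×20)×14 = 1904 mm²; tension to near edge: (32 − 0.5×20)×14 = 308 mm². R_n = min(0.6×450×1904, 0.6×345×2884) + 1.0×450×308 = min(514.08, 596.99) + 138.6 = 652.68 kN. φR_n = 0.75 × 652.68 = 489.5 kN.
Governing: min(565.8, 708.8, 326.0, 489.5) = 326.0 kN → gross-section yield.

326.0 kN (gross-section yield governs)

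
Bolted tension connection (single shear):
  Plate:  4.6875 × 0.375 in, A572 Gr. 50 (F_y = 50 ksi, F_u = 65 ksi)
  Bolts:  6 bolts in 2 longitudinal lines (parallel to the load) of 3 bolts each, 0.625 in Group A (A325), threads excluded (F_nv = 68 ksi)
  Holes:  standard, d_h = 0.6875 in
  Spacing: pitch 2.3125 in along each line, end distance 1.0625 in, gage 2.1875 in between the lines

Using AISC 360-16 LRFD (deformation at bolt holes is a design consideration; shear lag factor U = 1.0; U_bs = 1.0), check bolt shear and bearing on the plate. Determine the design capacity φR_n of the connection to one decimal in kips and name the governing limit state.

93.9 kips (bolt shear governs)

Bolt shear: A_b = π(0.625)²/4 = 0.3068 in². φR_n = 0.75 × 68 × 0.3068 × 6 × 1 = 93.9 kips.
Bearing (0.375 in plate, F_u = 65 ksi): end bolts L_c = 1.0625 − 0.6875/2 = 0.71875, R_n = min(1.2×0.71875×0.375×65, 2.4×0.625×0.375×65) = 21.023 kips/bolt; interior L_c = 2.3125 − 0.6875 = 1.625, R_n = 36.563 kips/bolt. φR_n = 0.75 × (2×21.023 + 4×36.563) = 141.2 kips.
Governing: min(93.9, 141.2) = 93.9 kips → bolt shear.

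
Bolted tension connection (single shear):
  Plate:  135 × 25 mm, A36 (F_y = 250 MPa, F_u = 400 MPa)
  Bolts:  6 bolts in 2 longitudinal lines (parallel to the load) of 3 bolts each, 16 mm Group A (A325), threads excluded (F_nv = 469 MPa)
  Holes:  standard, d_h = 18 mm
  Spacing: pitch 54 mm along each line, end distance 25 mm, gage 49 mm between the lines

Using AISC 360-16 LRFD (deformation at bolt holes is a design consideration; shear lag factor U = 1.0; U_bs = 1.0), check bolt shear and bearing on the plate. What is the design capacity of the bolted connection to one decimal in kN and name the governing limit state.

424.3 kN (bolt shear governs)

Bolt shear: A_b = π(16)²/4 = 201.06 mm². φR_n = 0.75 × 469 × 201.06 × 6 × 1 = 424.3 kN.
Bearing (25 mm plate, F_u = 400 MPa): end bolts L_c = 25 − 18/2 = 16, R_n = min(1.2×16×25×400, 2.4×16×25×400) = 192 kN/bolt; interior L_c = 54 − 18 = 36, R_n = 384 kN/bolt. φR_n = 0.75 × (2×192 + 4×384) = 1440.0 kN.
Governing: min(424.3, 1440.0) = 424.3 kN → bolt shear.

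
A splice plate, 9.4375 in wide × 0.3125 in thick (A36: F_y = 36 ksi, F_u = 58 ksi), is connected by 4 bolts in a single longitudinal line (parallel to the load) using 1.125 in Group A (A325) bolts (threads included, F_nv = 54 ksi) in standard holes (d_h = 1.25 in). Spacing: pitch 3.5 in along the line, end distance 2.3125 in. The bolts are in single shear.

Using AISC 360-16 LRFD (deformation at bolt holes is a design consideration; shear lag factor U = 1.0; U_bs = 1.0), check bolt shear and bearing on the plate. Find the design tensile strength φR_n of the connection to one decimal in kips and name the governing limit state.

137.6 kips (bearing governs)

Bolt shear: A_b = π(1.125)²/4 = 0.99402 in². φR_n = 0.75 × 54 × 0.99402 × 4 × 1 = 161.0 kips.
Bearing (0.3125 in plate, F_u = 58 ksi): end bolts L_c = 2.3125 − 1.25/2 = 1.6875, R_n = min(1.2×1.6875×0.3125×58, 2.4×1.125×0.3125×58) = 36.703 kips/bolt; interior L_c = 3.5 − 1.25 = 2.25, R_n = 48.938 kips/bolt. φR_n = 0.75 × (1×36.703 + 3×48.938) = 137.6 kips.
Governing: min(161.0, 137.6) = 137.6 kips → bearing.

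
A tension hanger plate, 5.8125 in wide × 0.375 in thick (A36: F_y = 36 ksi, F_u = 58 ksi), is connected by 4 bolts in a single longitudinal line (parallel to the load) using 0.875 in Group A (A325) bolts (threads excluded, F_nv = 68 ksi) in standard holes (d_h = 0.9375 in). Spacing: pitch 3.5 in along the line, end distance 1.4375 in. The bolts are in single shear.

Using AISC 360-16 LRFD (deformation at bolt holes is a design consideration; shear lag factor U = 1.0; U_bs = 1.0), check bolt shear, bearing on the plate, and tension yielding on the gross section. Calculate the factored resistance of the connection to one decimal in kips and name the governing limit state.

70.6 kips (gross-section yield governs)

Bolt shear: A_b = π(0.875)²/4 = 0.60132 in². φR_n = 0.75 × 68 × 0.60132 × 4 × 1 = 122.7 kips.
Bearing (0.375 in plate, F_u = 58 ksi): end bolts L_c = 1.4375 − 0.9375/2 = 0.96875, R_n = min(1.2×0.96875×0.375×58, 2.4×0.875×0.375×58) = 25.284 kips/bolt; interior L_c = 3.5 − 0.9375 = 2.5625, R_n = 45.675 kips/bolt. φR_n = 0.75 × (1×25.284 + 3×45.675) = 121.7 kips.
Tension yield (gross): A_g = 5.8125×0.375 = 2.1797 in². φR_n = 0.90 × 36 × 2.1797 = 70.6 kips.
Governing: min(122.7, 121.7, 70.6) = 70.6 kips → gross-section yield.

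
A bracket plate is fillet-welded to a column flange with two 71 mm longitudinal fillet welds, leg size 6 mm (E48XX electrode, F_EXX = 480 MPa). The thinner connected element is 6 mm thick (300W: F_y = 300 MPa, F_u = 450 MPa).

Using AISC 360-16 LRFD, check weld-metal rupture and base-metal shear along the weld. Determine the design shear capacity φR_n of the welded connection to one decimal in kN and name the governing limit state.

130.1 kN (weld metal governs)

Weld metal: throat = 0.707×6 = 4.242 mm, L = 2×71 = 142 mm. φR_n = 0.75 × 0.6 × 480 × 4.242 × 142 = 130.1 kN.
Base metal shear (6 mm plate): yield φR_n = 1.0×0.6×300×6×142 = 153.4 kN; rupture φR_n = 0.75×0.6×450×6×142 = 172.5 kN; take 153.4 kN (yield).
Governing: min(130.1, 153.4) = 130.1 kN → weld metal.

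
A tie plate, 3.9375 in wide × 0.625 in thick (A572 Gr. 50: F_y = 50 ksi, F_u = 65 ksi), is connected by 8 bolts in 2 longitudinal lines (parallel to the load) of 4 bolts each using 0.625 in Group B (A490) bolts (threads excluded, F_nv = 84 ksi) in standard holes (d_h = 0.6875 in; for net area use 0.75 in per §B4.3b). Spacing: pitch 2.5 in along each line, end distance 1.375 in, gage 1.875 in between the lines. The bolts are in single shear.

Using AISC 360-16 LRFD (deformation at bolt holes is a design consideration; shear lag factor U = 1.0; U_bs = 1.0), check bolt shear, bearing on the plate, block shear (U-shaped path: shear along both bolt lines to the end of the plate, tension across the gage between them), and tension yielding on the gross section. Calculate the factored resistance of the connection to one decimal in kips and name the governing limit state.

110.7 kips (gross-section yield governs)

Bolt shear: A_b = π(0.625)²/4 = 0.3068 in². φR_n = 0.75 × 84 × 0.3068 × 8 × 1 = 154.6 kips.
Bearing (0.625 in plate, F_u = 65 ksi): end bolts L_c = 1.375 − 0.6875/2 = 1.03125, R_n = min(1.2×1.03125×0.625×65, 2.4×0.625×0.625×65) = 50.273 kips/bolt; interior L_c = 2.5 − 0.6875 = 1.8125, R_n = 60.938 kips/bolt. φR_n = 0.75 × (2×50.273 + 6×60.938) = 349.6 kips.
Block shear: shear path 2×[1.375+3×2.5] = 2×8.875 in, A_gv = 11.094, A_nv = 2×(8.875 − 3.5×0.75)×0.625 = 7.8125 in²; tension across gage: (1.875 − 1×0.75)×0.625 = 0.70313 in². R_n = min(0.6×65×7.8125, 0.6×50×11.094) + 1.0×65×0.70313 = min(304.69, 332.82) + 45.703 = 350.39 kips. φR_n = 0.75 × 350.39 = 262.8 kips.
Tension yield (gross): A_g = 3.9375×0.625 = 2.4609 in². φR_n = 0.90 × 50 × 2.4609 = 110.7 kips.
Governing: min(154.6, 349.6, 262.8, 110.7) = 110.7 kips → gross-section yield.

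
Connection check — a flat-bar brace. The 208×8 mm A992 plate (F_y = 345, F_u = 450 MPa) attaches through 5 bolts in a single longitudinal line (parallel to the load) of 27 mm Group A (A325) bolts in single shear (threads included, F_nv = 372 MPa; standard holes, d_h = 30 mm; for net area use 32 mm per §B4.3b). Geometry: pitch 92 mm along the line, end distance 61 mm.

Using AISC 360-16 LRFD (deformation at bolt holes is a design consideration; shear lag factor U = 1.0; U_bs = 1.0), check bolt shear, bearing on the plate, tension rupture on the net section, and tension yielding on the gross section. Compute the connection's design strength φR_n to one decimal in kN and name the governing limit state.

Bolt shear: A_b = π(27)²/4 = 572.56 mm². φR_n = 0.75 × 372 × 572.56 × 5 × 1 = 798.7 kN.
Bearing (8 mm plate, F_u = 450 MPa): end bolts L_c = 61 − 30/2 = 46, R_n = min(1.2×46×8×450, 2.4×27×8×450) = 198.72 kN/bolt; interior L_c = 92 − 30 = 62, R_n = 233.28 kN/bolt. φR_n = 0.75 × (1×198.72 + 4×233.28) = 848.9 kN.
Tension rupture (net): A_n = (208 − 1×32)×8 = 1408 mm² (U = 1.0, A_e = A_n). φR_n = 0.75 × 450 × 1408 = 475.2 kN.
Tension yield (gross): A_g = 208×8 = 1664 mm². φR_n = 0.90 × 345 × 1664 = 516.7 kN.
Governing: min(798.7, 848.9, 475.2, 516.7) = 475.2 kN → net-section rupture.

475.2 kN (net-section rupture governs)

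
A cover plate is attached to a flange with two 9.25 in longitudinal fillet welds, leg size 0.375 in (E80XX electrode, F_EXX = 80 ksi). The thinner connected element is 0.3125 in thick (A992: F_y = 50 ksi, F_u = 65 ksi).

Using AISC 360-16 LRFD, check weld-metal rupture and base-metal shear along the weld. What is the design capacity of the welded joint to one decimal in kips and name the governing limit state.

Weld metal: throat = 0.707×0.375 = 0.26513 in, L = 2×9.25 = 18.5 in. φR_n = 0.75 × 0.6 × 80 × 0.26513 × 18.5 = 176.6 kips.
Base metal shear (0.3125 in plate): yield φR_n = 1.0×0.6×50×0.3125×18.5 = 173.4 kips; rupture φR_n = 0.75×0.6×65×0.3125×18.5 = 169.1 kips; take 169.1 kips (rupture).
Governing: min(176.6, 169.1) = 169.1 kips → base-metal shear.

169.1 kips (base-metal shear governs)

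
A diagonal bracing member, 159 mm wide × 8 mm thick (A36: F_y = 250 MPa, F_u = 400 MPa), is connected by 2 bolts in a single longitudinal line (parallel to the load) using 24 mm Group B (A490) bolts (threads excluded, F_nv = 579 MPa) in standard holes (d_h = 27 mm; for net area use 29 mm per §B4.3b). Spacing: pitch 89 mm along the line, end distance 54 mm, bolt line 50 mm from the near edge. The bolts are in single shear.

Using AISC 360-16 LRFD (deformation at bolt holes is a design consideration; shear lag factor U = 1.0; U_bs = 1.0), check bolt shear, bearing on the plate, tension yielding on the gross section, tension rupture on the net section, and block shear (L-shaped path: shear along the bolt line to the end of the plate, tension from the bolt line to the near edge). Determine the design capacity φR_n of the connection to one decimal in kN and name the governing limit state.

Bolt shear: A_b = π(24)²/4 = 452.39 mm². φR_n = 0.75 × 579 × 452.39 × 2 × 1 = 392.9 kN.
Bearing (8 mm plate, F_u = 400 MPa): end bolts L_c = 54 − 27/2 = 40.5, R_n = min(1.2×40.5×8×400, 2.4×24×8×400) = 155.52 kN/bolt; interior L_c = 89 − 27 = 62, R_n = 184.32 kN/bolt. φR_n = 0.75 × (1×155.52 + 1×184.32) = 254.9 kN.
Tension yield (gross): A_g = 159×8 = 1272 mm². φR_n = 0.90 × 250 × 1272 = 286.2 kN.
Tension rupture (net): A_n = (159 − 1×29)×8 = 1040 mm² (U = 1.0, A_e = A_n). φR_n = 0.75 × 400 × 1040 = 312.0 kN.
Block shear: shear path 1×[54+1×89] = 1×143 mm, A_gv = 1144, A_nv = 1×(143 − 1.5×29)×8 = 796 mm²; tension to near edge: (50 − 0.5×29)×8 = 284 mm². R_n = min(0.6×400×796, 0.6×250×1144) + 1.0×400×284 = min(191.04, 171.6) + 113.6 = 285.2 kN. φR_n = 0.75 × 285.2 = 213.9 kN.
Governing: min(392.9, 254.9, 286.2, 312.0, 213.9) = 213.9 kN → block shear.

213.9 kN (block shear governs)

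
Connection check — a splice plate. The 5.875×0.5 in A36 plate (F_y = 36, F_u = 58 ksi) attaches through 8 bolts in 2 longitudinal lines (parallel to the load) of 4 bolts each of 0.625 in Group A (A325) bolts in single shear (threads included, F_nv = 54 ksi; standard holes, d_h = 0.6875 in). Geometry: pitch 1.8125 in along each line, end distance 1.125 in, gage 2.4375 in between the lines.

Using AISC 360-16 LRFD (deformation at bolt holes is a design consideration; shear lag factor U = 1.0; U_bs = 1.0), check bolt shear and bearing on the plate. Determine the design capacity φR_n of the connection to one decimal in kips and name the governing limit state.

Bolt shear: A_b = π(0.625)²/4 = 0.3068 in². φR_n = 0.75 × 54 × 0.3068 × 8 × 1 = 99.4 kips.
Bearing (0.5 in plate, F_u = 58 ksi): end bolts L_c = 1.125 − 0.6875/2 = 0.78125, R_n = min(1.2×0.78125×0.5×58, 2.4×0.625×0.5×58) = 27.188 kips/bolt; interior L_c = 1.8125 − 0.6875 = 1.125, R_n = 39.15 kips/bolt. φR_n = 0.75 × (2×27.188 + 6×39.15) = 217.0 kips.
Governing: min(99.4, 217.0) = 99.4 kips → bolt shear.

99.4 kips (bolt shear governs)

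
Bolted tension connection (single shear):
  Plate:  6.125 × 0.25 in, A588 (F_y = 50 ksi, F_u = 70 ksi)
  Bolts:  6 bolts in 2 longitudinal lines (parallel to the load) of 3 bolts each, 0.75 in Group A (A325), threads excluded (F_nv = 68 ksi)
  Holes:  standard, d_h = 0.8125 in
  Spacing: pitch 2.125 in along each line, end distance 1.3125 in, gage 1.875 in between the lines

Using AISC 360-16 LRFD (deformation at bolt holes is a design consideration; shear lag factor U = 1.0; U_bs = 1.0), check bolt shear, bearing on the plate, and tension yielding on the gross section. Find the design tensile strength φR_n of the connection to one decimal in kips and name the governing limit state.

Bolt shear: A_b = π(0.75)²/4 = 0.44179 in². φR_n = 0.75 × 68 × 0.44179 × 6 × 1 = 135.2 kips.
Bearing (0.25 in plate, F_u = 70 ksi): end bolts L_c = 1.3125 − 0.8125/2 = 0.90625, R_n = min(1.2×0.90625×0.25×70, 2.4×0.75×0.25×70) = 19.031 kips/bolt; interior L_c = 2.125 − 0.8125 = 1.3125, R_n = 27.563 kips/bolt. φR_n = 0.75 × (2×19.031 + 4×27.563) = 111.2 kips.
Tension yield (gross): A_g = 6.125×0.25 = 1.5313 in². φR_n = 0.90 × 50 × 1.5313 = 68.9 kips.
Governing: min(135.2, 111.2, 68.9) = 68.9 kips → gross-section yield.

68.9 kips (gross-section yield governs)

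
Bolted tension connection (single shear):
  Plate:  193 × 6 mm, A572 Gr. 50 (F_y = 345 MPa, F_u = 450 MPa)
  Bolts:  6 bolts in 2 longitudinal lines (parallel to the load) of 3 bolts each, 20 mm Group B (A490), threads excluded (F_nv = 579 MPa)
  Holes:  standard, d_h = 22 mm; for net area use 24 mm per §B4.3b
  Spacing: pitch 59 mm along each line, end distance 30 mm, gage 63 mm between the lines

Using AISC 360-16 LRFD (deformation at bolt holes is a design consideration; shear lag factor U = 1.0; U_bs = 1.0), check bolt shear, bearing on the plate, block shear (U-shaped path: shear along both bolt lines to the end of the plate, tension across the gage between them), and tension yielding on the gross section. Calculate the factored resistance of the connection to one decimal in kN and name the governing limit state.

292.8 kN (block shear governs)

Bolt shear: A_b = π(20)²/4 = 314.16 mm². φR_n = 0.75 × 579 × 314.16 × 6 × 1 = 818.5 kN.
Bearing (6 mm plate, F_u = 450 MPa): end bolts L_c = 30 − 22/2 = 19, R_n = min(1.2×19×6×450, 2.4×20×6×450) = 61.56 kN/bolt; interior L_c = 59 − 22 = 37, R_n = 119.88 kN/bolt. φR_n = 0.75 × (2×61.56 + 4×119.88) = 452.0 kN.
Block shear: shear path 2×[30+2×59] = 2×148 mm, A_gv = 1776, A_nv = 2×(148 − 2.5×24)×6 = 1056 mm²; tension across gage: (63 − 1×24)×6 = 234 mm². R_n = min(0.6×450×1056, 0.6×345×1776) + 1.0×450×234 = min(285.12, 367.63) + 105.3 = 390.42 kN. φR_n = 0.75 × 390.42 = 292.8 kN.
Tension yield (gross): A_g = 193×6 = 1158 mm². φR_n = 0.90 × 345 × 1158 = 359.6 kN.
Governing: min(818.5, 452.0, 292.8, 359.6) = 292.8 kN → block shear.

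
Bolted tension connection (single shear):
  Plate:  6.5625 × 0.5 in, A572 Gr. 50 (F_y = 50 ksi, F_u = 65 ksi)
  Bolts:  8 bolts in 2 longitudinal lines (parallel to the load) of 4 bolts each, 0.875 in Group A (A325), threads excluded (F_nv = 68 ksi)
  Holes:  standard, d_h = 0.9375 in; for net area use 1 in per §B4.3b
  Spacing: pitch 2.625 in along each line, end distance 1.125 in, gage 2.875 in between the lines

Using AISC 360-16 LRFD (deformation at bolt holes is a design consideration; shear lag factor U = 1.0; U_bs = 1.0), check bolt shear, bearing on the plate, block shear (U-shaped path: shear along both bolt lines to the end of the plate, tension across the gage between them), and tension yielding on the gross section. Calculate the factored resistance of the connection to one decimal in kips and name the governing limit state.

Bolt shear: A_b = π(0.875)²/4 = 0.60132 in². φR_n = 0.75 × 68 × 0.60132 × 8 × 1 = 245.3 kips.
Bearing (0.5 in plate, F_u = 65 ksi): end bolts L_c = 1.125 − 0.9375/2 = 0.65625, R_n = min(1.2×0.65625×0.5×65, 2.4×0.875×0.5×65) = 25.594 kips/bolt; interior L_c = 2.625 − 0.9375 = 1.6875, R_n = 65.813 kips/bolt. φR_n = 0.75 × (2×25.594 + 6×65.813) = 334.5 kips.
Block shear: shear path 2×[1.125+3×2.625] = 2×9 in, A_gv = 9, A_nv = 2×(9 − 3.5×1)×0.5 = 5.5 in²; tension across gage: (2.875 − 1×1)×0.5 = 0.9375 in². R_n = min(0.6×65×5.5, 0.6×50×9) + 1.0×65×0.9375 = min(214.5, 270) + 60.938 = 275.44 kips. φR_n = 0.75 × 275.44 = 206.6 kips.
Tension yield (gross): A_g = 6.5625×0.5 = 3.2813 in². φR_n = 0.90 × 50 × 3.2813 = 147.7 kips.
Governing: min(245.3, 334.5, 206.6, 147.7) = 147.7 kips → gross-section yield.

147.7 kips (gross-section yield governs)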